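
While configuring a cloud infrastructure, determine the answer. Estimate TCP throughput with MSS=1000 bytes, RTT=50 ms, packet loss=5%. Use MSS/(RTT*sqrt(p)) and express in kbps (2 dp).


Given: MSS = 1000 bytes, RTT = 50 ms, loss = 5%
RTT in seconds = 50 / 1000 = 0.05
Loss rate = 5% = 0.05
sqrt(loss) = sqrt(0.05) = 0.223606797750
Throughput (bytes/s) = 1000 / (0.05 * 0.223606797750) = 89442.7191
Throughput (kbps) = 89442.7191 * 8 / 1000 = 715.541753 -> 715.54 kbps (2 dp)

715.54


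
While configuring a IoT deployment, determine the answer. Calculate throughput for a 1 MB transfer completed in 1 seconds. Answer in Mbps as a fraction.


Given: file = 1 MB, time = 1 s
File in Mb = 1 * 8 = 8 Mb
Throughput = 8 / 1 Mbps
Throughput = 8 Mbps

8


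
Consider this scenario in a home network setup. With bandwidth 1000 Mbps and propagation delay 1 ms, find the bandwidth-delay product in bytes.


Given: bandwidth = 1000 Mbps, delay = 1 ms
BDP in bits = 1000 * 10^6 * 1 / 1000
BDP in bits = 1000000
BDP in bytes = 1000000 / 8 = 125000

125000


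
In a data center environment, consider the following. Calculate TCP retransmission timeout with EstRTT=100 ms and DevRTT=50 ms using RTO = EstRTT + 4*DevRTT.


Given: EstRTT = 100 ms, DevRTT = 50 ms
Timeout = EstRTT + 4 * DevRTT
4 * DevRTT = 4 * 50 = 200
Timeout = 100 + 200 = 300 ms

300


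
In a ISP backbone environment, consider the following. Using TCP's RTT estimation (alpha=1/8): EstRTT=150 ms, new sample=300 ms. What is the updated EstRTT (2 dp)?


Given: EstRTT = 150 ms, SampleRTT = 300 ms, alpha = 1/8
New EstRTT = (1 - alpha) * EstRTT + alpha * SampleRTT
(7/8) * 150 = 131.25
(1/8) * 300 = 37.5
New EstRTT = 131.25 + 37.5 = 168.75 ms -> 168.75 ms (2 dp)

168.75


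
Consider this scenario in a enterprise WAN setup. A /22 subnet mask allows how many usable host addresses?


Given: subnet mask /22
Host bits = 32 - 22 = 10
Total addresses = 2^10 = 1024
Usable hosts = 1024 - 2 (network + broadcast) = 1022

1022


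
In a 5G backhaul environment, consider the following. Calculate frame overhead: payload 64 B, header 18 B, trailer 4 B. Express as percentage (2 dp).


Given: payload = 64 B, header = 18 B, trailer = 4 B
Overhead bytes = header + trailer = 18 + 4 = 22
Total frame = payload + overhead = 64 + 22 = 86
Overhead % = 22 / 86 * 100 = 25.5814% -> 25.58% (2 dp)

25.58


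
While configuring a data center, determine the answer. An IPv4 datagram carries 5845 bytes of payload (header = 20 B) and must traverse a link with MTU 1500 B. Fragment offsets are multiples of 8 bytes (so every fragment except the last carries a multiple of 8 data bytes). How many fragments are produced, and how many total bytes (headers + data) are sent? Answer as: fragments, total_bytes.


Max data per non-final fragment = floor((MTU - header)/8)*8 = floor((1500 - 20)/8)*8 = floor(1480/8)*8 = 1480 B
Final fragment needs no 8-byte alignment: it can carry up to MTU - header = 1480 B
Non-final fragments needed = ceil((payload - 1480) / 1480) = ceil(4365/1480) = ceil(2.9493) = 3
Number of fragments = 3 + 1 = 4
Fragment sizes (data): 3 * 1480 B + 1405 B (last, 1405 <= 1480 OK)
Total bytes sent = payload + n_frags * header = 5845 + 4*20 = 5845 + 80 = 5925 B

4, 5925


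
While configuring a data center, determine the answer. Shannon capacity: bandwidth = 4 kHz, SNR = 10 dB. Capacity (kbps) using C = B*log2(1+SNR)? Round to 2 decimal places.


Given: B = 4 kHz, SNR = 10 dB
SNR linear = 10^(10/10) = 10
1 + SNR = 11
log2(11) = 3.4594316186
C = 4 * 1000 * 3.4594316186 = 13837.7265 bps
C = 13.837726 kbps -> 13.84 kbps (2 dp)

13.84


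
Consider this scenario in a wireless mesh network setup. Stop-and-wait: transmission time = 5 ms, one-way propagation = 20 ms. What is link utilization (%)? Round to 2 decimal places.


Given: Ttrans = 5 ms, Tprop = 20 ms
RTT = 2 * Tprop = 2 * 20 = 40 ms
U = Ttrans / (Ttrans + RTT)
U = 5 / (5 + 40)
U = 5 / 45 = 0.111111
U% = 11.11%

11.11


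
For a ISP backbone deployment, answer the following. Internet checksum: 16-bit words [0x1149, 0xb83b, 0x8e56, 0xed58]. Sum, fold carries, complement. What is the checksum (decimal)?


Given words: [0x1149, 0xb83b, 0x8e56, 0xed58]
Step 1: Sum all words
Raw sum = 4425 + 47163 + 36438 + 60760 = 148786
Step 2: Fold carry: (17714 + 2) = 17716
One's complement = ~17716 & 0xFFFF = 47819

47819


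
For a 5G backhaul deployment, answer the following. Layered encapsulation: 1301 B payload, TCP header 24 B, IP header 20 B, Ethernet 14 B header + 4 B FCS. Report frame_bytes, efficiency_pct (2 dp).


TCP segment = 1301 + 24 = 1325 B
IP packet = 1325 + 20 = 1345 B
Ethernet frame = 1345 + 14 + 4 = 1363 B
Efficiency = app / frame = 1301 / 1363 = 0.954512 = 95.4512% -> 95.45% (2 dp)

1363, 95.45


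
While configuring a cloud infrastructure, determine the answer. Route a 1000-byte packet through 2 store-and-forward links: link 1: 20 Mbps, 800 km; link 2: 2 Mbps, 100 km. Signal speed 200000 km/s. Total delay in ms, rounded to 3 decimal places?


Packet = 1000 bytes = 8000 bits. Store-and-forward: sum (t_trans + t_prop) per link.
Link 1: t_trans = 8000/(20*10^6) s = 0.4000 ms; t_prop = 800/200000 s = 4.0000 ms; subtotal = 4.4000 ms
Link 2: t_trans = 8000/(2*10^6) s = 4.0000 ms; t_prop = 100/200000 s = 0.5000 ms; subtotal = 4.5000 ms
End-to-end = 4.4000 + 4.5000 = 8.9000 ms -> 8.900 ms (3 dp)

8.900


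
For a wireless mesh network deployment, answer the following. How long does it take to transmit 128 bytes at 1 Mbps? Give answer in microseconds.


Given: packet = 128 bytes, bandwidth = 1 Mbps
Packet in bits = 128 * 8 = 1024 bits
Bandwidth = 1 * 10^6 = 1000000 bps
Time = 1024 / 1000000 seconds
Time in us = 1024 * 10^6 / 1000000 = 1024

1024


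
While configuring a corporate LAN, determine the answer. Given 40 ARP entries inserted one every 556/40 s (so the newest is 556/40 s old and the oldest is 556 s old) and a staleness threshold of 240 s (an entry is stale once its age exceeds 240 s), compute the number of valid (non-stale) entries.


Ages are k * 556/40 s for k = 1..40 (spacing = 13.9000 s).
Entry k is valid iff k * 556/40 <= 240 iff k <= 40 * 240 / 556 = 17.2662
n_valid = floor(17.2662) = 17
(n_stale = 40 - 17 = 23)

17


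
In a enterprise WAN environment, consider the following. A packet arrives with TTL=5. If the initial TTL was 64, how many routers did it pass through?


Given: initial TTL = 64, received TTL = 5
Hops = initial TTL - received TTL
Hops = 64 - 5 = 59

59


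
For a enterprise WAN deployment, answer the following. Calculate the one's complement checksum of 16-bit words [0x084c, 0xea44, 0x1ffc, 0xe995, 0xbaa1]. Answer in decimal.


Given words: [0x084c, 0xea44, 0x1ffc, 0xe995, 0xbaa1]
Step 1: Sum all words
Raw sum = 2124 + 59972 + 8188 + 59797 + 47777 = 177858
Step 2: Fold carry: (46786 + 2) = 46788
One's complement = ~46788 & 0xFFFF = 18747

18747


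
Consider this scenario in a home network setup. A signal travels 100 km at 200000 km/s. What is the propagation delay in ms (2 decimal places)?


Given: distance = 100 km, speed = 200000 km/s
Delay = distance / speed = 100 / 200000 seconds
Delay in ms = 100 * 1000 / 200000
Delay = 0.5000 ms
Rounded to 2 dp = 0.50 ms

0.50


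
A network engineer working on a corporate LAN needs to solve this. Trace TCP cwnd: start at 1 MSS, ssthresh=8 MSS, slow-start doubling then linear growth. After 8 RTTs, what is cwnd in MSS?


RTT 0: cwnd = 1 MSS (initial)
RTT 1: cwnd = 2 MSS (slow start, doubled)
RTT 2: cwnd = 4 MSS (slow start, doubled)
RTT 3: cwnd = 8 MSS (slow start, doubled)
RTT 4: cwnd = 9 MSS (congestion avoidance, +1)
RTT 5: cwnd = 10 MSS (congestion avoidance, +1)
RTT 6: cwnd = 11 MSS (congestion avoidance, +1)
RTT 7: cwnd = 12 MSS (congestion avoidance, +1)
RTT 8: cwnd = 13 MSS (congestion avoidance, +1)

13


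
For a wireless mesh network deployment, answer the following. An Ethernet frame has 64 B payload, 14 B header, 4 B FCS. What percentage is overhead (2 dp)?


Given: payload = 64 B, header = 14 B, trailer = 4 B
Overhead bytes = header + trailer = 14 + 4 = 18
Total frame = payload + overhead = 64 + 18 = 82
Overhead % = 18 / 82 * 100 = 21.9512% -> 21.95% (2 dp)

21.95


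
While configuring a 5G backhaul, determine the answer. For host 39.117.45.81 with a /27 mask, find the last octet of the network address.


Given: IP = 39.117.45.81, prefix = /27
Subnet mask = 255.255.255.224
Last octet of IP: 81
Last octet of mask: 224
Network last octet = 81 AND 224 = 64

64


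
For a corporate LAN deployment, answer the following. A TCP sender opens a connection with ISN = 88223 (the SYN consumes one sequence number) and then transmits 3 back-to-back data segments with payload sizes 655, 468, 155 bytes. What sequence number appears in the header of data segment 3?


The SYN occupies sequence number ISN = 88223, so the first data byte is ISN + 1 = 88224.
SEQ of data segment i = (ISN + 1) + sum of payload sizes of segments 1..i-1.
Segment 1: SEQ = 88224, payload = 655 bytes
Segment 2: SEQ = 88879, payload = 468 bytes
Segment 3: SEQ = 89347, payload = 155 bytes
SEQ of segment 3 = 88224 + 655 + 468 = 89347

89347


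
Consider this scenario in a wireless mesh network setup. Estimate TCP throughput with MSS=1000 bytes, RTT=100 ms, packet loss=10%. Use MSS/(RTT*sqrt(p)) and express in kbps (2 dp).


Given: MSS = 1000 bytes, RTT = 100 ms, loss = 10%
RTT in seconds = 100 / 1000 = 0.1
Loss rate = 10% = 0.1
sqrt(loss) = sqrt(0.1) = 0.316227766017
Throughput (bytes/s) = 1000 / (0.1 * 0.316227766017) = 31622.7766
Throughput (kbps) = 31622.7766 * 8 / 1000 = 252.982213 -> 252.98 kbps (2 dp)

252.98


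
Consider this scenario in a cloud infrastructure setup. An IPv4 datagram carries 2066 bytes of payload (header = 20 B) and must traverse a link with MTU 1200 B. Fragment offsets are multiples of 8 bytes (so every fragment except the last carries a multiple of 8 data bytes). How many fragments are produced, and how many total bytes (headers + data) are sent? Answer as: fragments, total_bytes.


Max data per non-final fragment = floor((MTU - header)/8)*8 = floor((1200 - 20)/8)*8 = floor(1180/8)*8 = 1176 B
Final fragment needs no 8-byte alignment: it can carry up to MTU - header = 1180 B
Non-final fragments needed = ceil((payload - 1180) / 1176) = ceil(886/1176) = ceil(0.7534) = 1
Number of fragments = 1 + 1 = 2
Fragment sizes (data): 1 * 1176 B + 890 B (last, 890 <= 1180 OK)
Total bytes sent = payload + n_frags * header = 2066 + 2*20 = 2066 + 40 = 2106 B

2, 2106


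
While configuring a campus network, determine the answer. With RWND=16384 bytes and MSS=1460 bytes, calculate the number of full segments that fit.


Given: RWND = 16384 bytes, MSS = 1460 bytes
Full segments = floor(RWND / MSS)
Full segments = floor(16384 / 1460)
Full segments = floor(11.2219) = 11

11


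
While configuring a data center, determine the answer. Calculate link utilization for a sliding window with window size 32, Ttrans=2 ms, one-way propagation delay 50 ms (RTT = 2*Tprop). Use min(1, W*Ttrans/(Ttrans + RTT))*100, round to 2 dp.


Given: W = 32, Ttrans = 2 ms, RTT = 100 ms (= 2 * Tprop, Tprop = 50 ms)
Cycle time = Ttrans + RTT = 2 + 100 = 102 ms (first packet sent until its ACK returns)
W * Ttrans = 32 * 2 = 64 ms of sending per cycle
W * Ttrans / (Ttrans + RTT) = 64 / 102 = 0.627451
U = min(1, 0.627451) = 0.627451
U% = 62.75%

62.75


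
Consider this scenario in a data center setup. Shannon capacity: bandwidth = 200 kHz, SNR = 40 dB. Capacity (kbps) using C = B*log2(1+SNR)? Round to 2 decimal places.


Given: B = 200 kHz, SNR = 40 dB
SNR linear = 10^(40/10) = 10000
1 + SNR = 10001
log2(10001) = 13.2878566418
C = 200 * 1000 * 13.2878566418 = 2657571.3284 bps
C = 2657.571328 kbps -> 2657.57 kbps (2 dp)

2657.57


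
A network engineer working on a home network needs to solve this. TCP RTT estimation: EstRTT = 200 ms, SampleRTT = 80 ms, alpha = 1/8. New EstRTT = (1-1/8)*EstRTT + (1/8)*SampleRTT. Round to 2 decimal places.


Given: EstRTT = 200 ms, SampleRTT = 80 ms, alpha = 1/8
New EstRTT = (1 - alpha) * EstRTT + alpha * SampleRTT
(7/8) * 200 = 175
(1/8) * 80 = 10
New EstRTT = 175 + 10 = 185 ms -> 185.00 ms (2 dp)

185.00


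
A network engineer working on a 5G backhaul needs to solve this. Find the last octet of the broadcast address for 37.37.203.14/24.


Given: IP = 37.37.203.14, prefix = /24
Host bits = 32 - 24 = 8
Network last octet = 14 AND mask = 0
Host part size = 2^8 - 1 = 255
Broadcast last octet = 0 OR 255 = 255

255


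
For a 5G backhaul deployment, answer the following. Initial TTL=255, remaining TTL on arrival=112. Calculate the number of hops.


Given: initial TTL = 255, received TTL = 112
Hops = initial TTL - received TTL
Hops = 255 - 112 = 143

143


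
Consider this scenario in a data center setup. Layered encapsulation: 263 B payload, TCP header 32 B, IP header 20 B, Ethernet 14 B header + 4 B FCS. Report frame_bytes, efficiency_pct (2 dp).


TCP segment = 263 + 32 = 295 B
IP packet = 295 + 20 = 315 B
Ethernet frame = 315 + 14 + 4 = 333 B
Efficiency = app / frame = 263 / 333 = 0.789790 = 78.9790% -> 78.98% (2 dp)

333, 78.98


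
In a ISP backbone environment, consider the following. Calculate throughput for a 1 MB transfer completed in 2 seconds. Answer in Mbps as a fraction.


Given: file = 1 MB, time = 2 s
File in Mb = 1 * 8 = 8 Mb
Throughput = 8 / 2 Mbps
Throughput = 4 Mbps

4


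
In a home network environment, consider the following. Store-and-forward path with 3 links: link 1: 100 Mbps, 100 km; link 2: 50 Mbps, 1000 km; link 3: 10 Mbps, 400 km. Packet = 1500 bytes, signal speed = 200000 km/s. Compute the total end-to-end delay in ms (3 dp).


Packet = 1500 bytes = 12000 bits. Store-and-forward: sum (t_trans + t_prop) per link.
Link 1: t_trans = 12000/(100*10^6) s = 0.1200 ms; t_prop = 100/200000 s = 0.5000 ms; subtotal = 0.6200 ms
Link 2: t_trans = 12000/(50*10^6) s = 0.2400 ms; t_prop = 1000/200000 s = 5.0000 ms; subtotal = 5.2400 ms
Link 3: t_trans = 12000/(10*10^6) s = 1.2000 ms; t_prop = 400/200000 s = 2.0000 ms; subtotal = 3.2000 ms
End-to-end = 0.6200 + 5.2400 + 3.2000 = 9.0600 ms -> 9.060 ms (3 dp)

9.060


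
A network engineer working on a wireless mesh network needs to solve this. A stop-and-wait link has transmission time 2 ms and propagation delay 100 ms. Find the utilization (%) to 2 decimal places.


Given: Ttrans = 2 ms, Tprop = 100 ms
RTT = 2 * Tprop = 2 * 100 = 200 ms
U = Ttrans / (Ttrans + RTT)
U = 2 / (2 + 200)
U = 2 / 202 = 0.009901
U% = 0.99%

0.99


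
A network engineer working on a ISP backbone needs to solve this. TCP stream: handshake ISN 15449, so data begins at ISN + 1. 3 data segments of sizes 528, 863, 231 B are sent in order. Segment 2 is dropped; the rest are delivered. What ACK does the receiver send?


SYN uses sequence number 15449; first data byte = ISN + 1 = 15450.
Segment 1: SEQ = 15450, len = 528 B, covers [15450, 15977]
Segment 2: SEQ = 15978, len = 863 B, covers [15978, 16840] [LOST]
Segment 3: SEQ = 16841, len = 231 B, covers [16841, 17071]
In-order data received: bytes [15450, 15977] (segments 1..1).
Segment 2 missing -> gap begins at byte 15978; later segments buffered out of order.
Cumulative ACK = next expected in-order byte = 15450 + 528 = 15978

15978


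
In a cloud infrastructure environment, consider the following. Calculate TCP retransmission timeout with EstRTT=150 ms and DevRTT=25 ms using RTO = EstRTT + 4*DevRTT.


Given: EstRTT = 150 ms, DevRTT = 25 ms
Timeout = EstRTT + 4 * DevRTT
4 * DevRTT = 4 * 25 = 100
Timeout = 150 + 100 = 250 ms

250


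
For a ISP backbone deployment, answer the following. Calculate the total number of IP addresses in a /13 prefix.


Given: CIDR prefix /13
Host bits = 32 - 13 = 19
Total addresses = 2^19 = 524288

524288


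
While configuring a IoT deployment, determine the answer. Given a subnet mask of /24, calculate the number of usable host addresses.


Given: subnet mask /24
Host bits = 32 - 24 = 8
Total addresses = 2^8 = 256
Usable hosts = 256 - 2 (network + broadcast) = 254

254


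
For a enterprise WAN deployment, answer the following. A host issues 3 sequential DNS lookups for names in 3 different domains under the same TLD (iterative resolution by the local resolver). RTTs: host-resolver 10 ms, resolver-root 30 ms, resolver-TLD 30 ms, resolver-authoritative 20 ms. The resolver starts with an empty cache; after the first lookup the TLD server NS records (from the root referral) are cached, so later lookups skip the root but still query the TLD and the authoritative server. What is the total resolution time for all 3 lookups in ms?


Lookup 1 (cold cache): local + root + TLD + auth = 10 + 30 + 30 + 20 = 90 ms
Lookups 2..3 (TLD NS cached -> skip root; new domain -> still ask TLD and auth): local + TLD + auth = 10 + 30 + 20 = 60 ms each
Remaining 2 lookups: 2 * 60 = 120 ms
Total = 90 + 120 = 210 ms

210


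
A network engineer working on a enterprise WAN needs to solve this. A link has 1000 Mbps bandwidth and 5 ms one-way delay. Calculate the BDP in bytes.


Given: bandwidth = 1000 Mbps, delay = 5 ms
BDP in bits = 1000 * 10^6 * 5 / 1000
BDP in bits = 5000000
BDP in bytes = 5000000 / 8 = 625000

625000


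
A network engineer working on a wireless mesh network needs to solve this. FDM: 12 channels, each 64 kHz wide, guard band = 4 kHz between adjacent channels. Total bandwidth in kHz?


Given: 12 channels, 64 kHz each, guard = 4 kHz
Channel bandwidth = 12 * 64 = 768 kHz
Guard bands = 11 gaps * 4 kHz = 44 kHz
Total = 768 + 44 = 812 kHz

812


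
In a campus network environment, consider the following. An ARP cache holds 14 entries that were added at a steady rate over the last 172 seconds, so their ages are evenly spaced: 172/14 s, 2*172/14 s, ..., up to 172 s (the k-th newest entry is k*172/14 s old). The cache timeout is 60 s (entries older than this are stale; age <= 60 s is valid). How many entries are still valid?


Ages are k * 172/14 s for k = 1..14 (spacing = 12.2857 s).
Entry k is valid iff k * 172/14 <= 60 iff k <= 14 * 60 / 172 = 4.8837
n_valid = floor(4.8837) = 4
(n_stale = 14 - 4 = 10)

4


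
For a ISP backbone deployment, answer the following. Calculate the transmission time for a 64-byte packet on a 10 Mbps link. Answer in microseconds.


Given: packet = 64 bytes, bandwidth = 10 Mbps
Packet in bits = 64 * 8 = 512 bits
Bandwidth = 10 * 10^6 = 10000000 bps
Time = 512 / 10000000 seconds
Time in us = 512 * 10^6 / 10000000 = 51.2

51.2


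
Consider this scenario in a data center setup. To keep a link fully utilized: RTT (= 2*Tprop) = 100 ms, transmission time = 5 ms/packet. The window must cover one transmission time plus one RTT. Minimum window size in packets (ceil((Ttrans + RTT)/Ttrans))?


Given: Ttrans = 5 ms, RTT = 100 ms (= 2 * Tprop, Tprop = 50 ms)
Time until first ACK returns = Ttrans + RTT = 5 + 100 = 105 ms
Need W * Ttrans >= Ttrans + RTT  ->  W >= (Ttrans + RTT) / Ttrans
(Ttrans + RTT) / Ttrans = 105 / 5 = 21
W_min = ceil(21) = 21

21


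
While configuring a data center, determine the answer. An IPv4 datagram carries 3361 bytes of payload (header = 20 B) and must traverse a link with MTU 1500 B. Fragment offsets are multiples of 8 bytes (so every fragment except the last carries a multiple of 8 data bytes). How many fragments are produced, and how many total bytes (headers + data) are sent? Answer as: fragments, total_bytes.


Max data per non-final fragment = floor((MTU - header)/8)*8 = floor((1500 - 20)/8)*8 = floor(1480/8)*8 = 1480 B
Final fragment needs no 8-byte alignment: it can carry up to MTU - header = 1480 B
Non-final fragments needed = ceil((payload - 1480) / 1480) = ceil(1881/1480) = ceil(1.2709) = 2
Number of fragments = 2 + 1 = 3
Fragment sizes (data): 2 * 1480 B + 401 B (last, 401 <= 1480 OK)
Total bytes sent = payload + n_frags * header = 3361 + 3*20 = 3361 + 60 = 3421 B

3, 3421


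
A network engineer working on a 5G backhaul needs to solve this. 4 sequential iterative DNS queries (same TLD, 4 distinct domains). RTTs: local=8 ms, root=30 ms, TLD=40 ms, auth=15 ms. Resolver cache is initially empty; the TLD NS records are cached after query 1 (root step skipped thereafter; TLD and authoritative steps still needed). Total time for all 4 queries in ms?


Lookup 1 (cold cache): local + root + TLD + auth = 8 + 30 + 40 + 15 = 93 ms
Lookups 2..4 (TLD NS cached -> skip root; new domain -> still ask TLD and auth): local + TLD + auth = 8 + 40 + 15 = 63 ms each
Remaining 3 lookups: 3 * 63 = 189 ms
Total = 93 + 189 = 282 ms

282


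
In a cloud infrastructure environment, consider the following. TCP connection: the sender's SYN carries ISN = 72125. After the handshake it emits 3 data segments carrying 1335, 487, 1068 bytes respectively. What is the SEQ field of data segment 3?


The SYN occupies sequence number ISN = 72125, so the first data byte is ISN + 1 = 72126.
SEQ of data segment i = (ISN + 1) + sum of payload sizes of segments 1..i-1.
Segment 1: SEQ = 72126, payload = 1335 bytes
Segment 2: SEQ = 73461, payload = 487 bytes
Segment 3: SEQ = 73948, payload = 1068 bytes
SEQ of segment 3 = 72126 + 1335 + 487 = 73948

73948


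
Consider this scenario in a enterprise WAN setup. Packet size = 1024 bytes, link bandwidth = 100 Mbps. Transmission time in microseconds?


Given: packet = 1024 bytes, bandwidth = 100 Mbps
Packet in bits = 1024 * 8 = 8192 bits
Bandwidth = 100 * 10^6 = 100000000 bps
Time = 8192 / 100000000 seconds
Time in us = 8192 * 10^6 / 100000000 = 81.92

81.92


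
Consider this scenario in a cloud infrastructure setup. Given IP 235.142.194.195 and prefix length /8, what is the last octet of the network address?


Given: IP = 235.142.194.195, prefix = /8
Subnet mask = 255.0.0.0
Last octet of IP: 195
Last octet of mask: 0
Network last octet = 195 AND 0 = 0

0


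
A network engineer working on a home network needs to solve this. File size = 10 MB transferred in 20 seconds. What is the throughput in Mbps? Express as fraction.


Given: file = 10 MB, time = 20 s
File in Mb = 10 * 8 = 80 Mb
Throughput = 80 / 20 Mbps
Throughput = 4 Mbps

4


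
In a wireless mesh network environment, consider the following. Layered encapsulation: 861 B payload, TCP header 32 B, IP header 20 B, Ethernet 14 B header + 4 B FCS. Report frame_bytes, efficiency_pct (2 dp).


TCP segment = 861 + 32 = 893 B
IP packet = 893 + 20 = 913 B
Ethernet frame = 913 + 14 + 4 = 931 B
Efficiency = app / frame = 861 / 931 = 0.924812 = 92.4812% -> 92.48% (2 dp)

931, 92.48


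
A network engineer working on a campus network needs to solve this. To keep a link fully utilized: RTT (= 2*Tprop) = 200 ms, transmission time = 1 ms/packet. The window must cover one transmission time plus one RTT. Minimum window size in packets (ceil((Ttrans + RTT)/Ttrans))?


Given: Ttrans = 1 ms, RTT = 200 ms (= 2 * Tprop, Tprop = 100 ms)
Time until first ACK returns = Ttrans + RTT = 1 + 200 = 201 ms
Need W * Ttrans >= Ttrans + RTT  ->  W >= (Ttrans + RTT) / Ttrans
(Ttrans + RTT) / Ttrans = 201 / 1 = 201
W_min = ceil(201) = 201

201


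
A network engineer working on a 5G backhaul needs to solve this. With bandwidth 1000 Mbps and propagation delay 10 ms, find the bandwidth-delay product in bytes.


Given: bandwidth = 1000 Mbps, delay = 10 ms
BDP in bits = 1000 * 10^6 * 10 / 1000
BDP in bits = 10000000
BDP in bytes = 10000000 / 8 = 1250000

1250000


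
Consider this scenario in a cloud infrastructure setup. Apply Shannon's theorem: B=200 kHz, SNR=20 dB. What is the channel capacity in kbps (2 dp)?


Given: B = 200 kHz, SNR = 20 dB
SNR linear = 10^(20/10) = 100
1 + SNR = 101
log2(101) = 6.6582114828
C = 200 * 1000 * 6.6582114828 = 1331642.2966 bps
C = 1331.642297 kbps -> 1331.64 kbps (2 dp)

1331.64


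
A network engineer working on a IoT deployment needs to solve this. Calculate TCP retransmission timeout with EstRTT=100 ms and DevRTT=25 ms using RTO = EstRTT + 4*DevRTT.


Given: EstRTT = 100 ms, DevRTT = 25 ms
Timeout = EstRTT + 4 * DevRTT
4 * DevRTT = 4 * 25 = 100
Timeout = 100 + 100 = 200 ms

200


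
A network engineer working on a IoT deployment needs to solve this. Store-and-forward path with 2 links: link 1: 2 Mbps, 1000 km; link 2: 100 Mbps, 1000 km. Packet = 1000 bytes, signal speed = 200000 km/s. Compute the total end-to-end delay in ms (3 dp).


Packet = 1000 bytes = 8000 bits. Store-and-forward: sum (t_trans + t_prop) per link.
Link 1: t_trans = 8000/(2*10^6) s = 4.0000 ms; t_prop = 1000/200000 s = 5.0000 ms; subtotal = 9.0000 ms
Link 2: t_trans = 8000/(100*10^6) s = 0.0800 ms; t_prop = 1000/200000 s = 5.0000 ms; subtotal = 5.0800 ms
End-to-end = 9.0000 + 5.0800 = 14.0800 ms -> 14.080 ms (3 dp)

14.080


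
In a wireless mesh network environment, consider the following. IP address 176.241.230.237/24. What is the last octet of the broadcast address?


Given: IP = 176.241.230.237, prefix = /24
Host bits = 32 - 24 = 8
Network last octet = 237 AND mask = 0
Host part size = 2^8 - 1 = 255
Broadcast last octet = 0 OR 255 = 255

255


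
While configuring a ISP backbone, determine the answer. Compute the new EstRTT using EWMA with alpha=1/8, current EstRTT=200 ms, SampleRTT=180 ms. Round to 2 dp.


Given: EstRTT = 200 ms, SampleRTT = 180 ms, alpha = 1/8
New EstRTT = (1 - alpha) * EstRTT + alpha * SampleRTT
(7/8) * 200 = 175
(1/8) * 180 = 22.5
New EstRTT = 175 + 22.5 = 197.5 ms -> 197.50 ms (2 dp)

197.50


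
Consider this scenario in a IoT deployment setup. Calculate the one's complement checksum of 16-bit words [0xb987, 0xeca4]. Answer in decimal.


Given words: [0xb987, 0xeca4]
Step 1: Sum all words
Raw sum = 47495 + 60580 = 108075
Step 2: Fold carry: (42539 + 1) = 42540
One's complement = ~42540 & 0xFFFF = 22995

22995


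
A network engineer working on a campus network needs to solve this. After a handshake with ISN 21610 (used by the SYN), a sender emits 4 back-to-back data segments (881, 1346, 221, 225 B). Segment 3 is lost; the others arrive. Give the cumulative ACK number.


SYN uses sequence number 21610; first data byte = ISN + 1 = 21611.
Segment 1: SEQ = 21611, len = 881 B, covers [21611, 22491]
Segment 2: SEQ = 22492, len = 1346 B, covers [22492, 23837]
Segment 3: SEQ = 23838, len = 221 B, covers [23838, 24058] [LOST]
Segment 4: SEQ = 24059, len = 225 B, covers [24059, 24283]
In-order data received: bytes [21611, 23837] (segments 1..2).
Segment 3 missing -> gap begins at byte 23838; later segments buffered out of order.
Cumulative ACK = next expected in-order byte = 21611 + 881 + 1346 = 23838

23838


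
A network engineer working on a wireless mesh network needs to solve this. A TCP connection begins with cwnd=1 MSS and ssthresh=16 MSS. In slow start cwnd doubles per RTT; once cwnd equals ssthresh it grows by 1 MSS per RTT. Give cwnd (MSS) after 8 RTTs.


RTT 0: cwnd = 1 MSS (initial)
RTT 1: cwnd = 2 MSS (slow start, doubled)
RTT 2: cwnd = 4 MSS (slow start, doubled)
RTT 3: cwnd = 8 MSS (slow start, doubled)
RTT 4: cwnd = 16 MSS (slow start, doubled)
RTT 5: cwnd = 17 MSS (congestion avoidance, +1)
RTT 6: cwnd = 18 MSS (congestion avoidance, +1)
RTT 7: cwnd = 19 MSS (congestion avoidance, +1)
RTT 8: cwnd = 20 MSS (congestion avoidance, +1)

20


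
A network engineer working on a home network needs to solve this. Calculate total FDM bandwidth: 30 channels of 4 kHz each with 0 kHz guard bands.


Given: 30 channels, 4 kHz each, guard = 0 kHz
Channel bandwidth = 30 * 4 = 120 kHz
Guard bands = 29 gaps * 0 kHz = 0 kHz
Total = 120 + 0 = 120 kHz

120


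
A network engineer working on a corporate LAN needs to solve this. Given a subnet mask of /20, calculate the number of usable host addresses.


Given: subnet mask /20
Host bits = 32 - 20 = 12
Total addresses = 2^12 = 4096
Usable hosts = 4096 - 2 (network + broadcast) = 4094

4094


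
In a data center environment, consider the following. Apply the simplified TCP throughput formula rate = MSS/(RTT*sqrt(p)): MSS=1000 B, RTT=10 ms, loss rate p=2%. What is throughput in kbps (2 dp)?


Given: MSS = 1000 bytes, RTT = 10 ms, loss = 2%
RTT in seconds = 10 / 1000 = 0.01
Loss rate = 2% = 0.02
sqrt(loss) = sqrt(0.02) = 0.141421356237
Throughput (bytes/s) = 1000 / (0.01 * 0.141421356237) = 707106.7812
Throughput (kbps) = 707106.7812 * 8 / 1000 = 5656.854249 -> 5656.85 kbps (2 dp)

5656.85


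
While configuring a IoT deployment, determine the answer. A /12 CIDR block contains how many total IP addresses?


Given: CIDR prefix /12
Host bits = 32 - 12 = 20
Total addresses = 2^20 = 1048576

1048576


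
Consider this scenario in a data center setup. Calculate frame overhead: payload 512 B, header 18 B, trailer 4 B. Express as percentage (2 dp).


Given: payload = 512 B, header = 18 B, trailer = 4 B
Overhead bytes = header + trailer = 18 + 4 = 22
Total frame = payload + overhead = 512 + 22 = 534
Overhead % = 22 / 534 * 100 = 4.1199% -> 4.12% (2 dp)

4.12


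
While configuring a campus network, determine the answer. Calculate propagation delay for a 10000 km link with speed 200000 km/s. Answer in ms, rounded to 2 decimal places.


Given: distance = 10000 km, speed = 200000 km/s
Delay = distance / speed = 10000 / 200000 seconds
Delay in ms = 10000 * 1000 / 200000
Delay = 50.0000 ms
Rounded to 2 dp = 50.00 ms

50.00


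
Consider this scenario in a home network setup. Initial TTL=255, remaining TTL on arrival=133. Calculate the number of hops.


Given: initial TTL = 255, received TTL = 133
Hops = initial TTL - received TTL
Hops = 255 - 133 = 122

122


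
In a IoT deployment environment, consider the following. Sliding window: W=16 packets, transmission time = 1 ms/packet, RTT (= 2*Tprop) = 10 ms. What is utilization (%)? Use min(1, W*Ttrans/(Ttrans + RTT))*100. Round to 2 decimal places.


Given: W = 16, Ttrans = 1 ms, RTT = 10 ms (= 2 * Tprop, Tprop = 5 ms)
Cycle time = Ttrans + RTT = 1 + 10 = 11 ms (first packet sent until its ACK returns)
W * Ttrans = 16 * 1 = 16 ms of sending per cycle
W * Ttrans / (Ttrans + RTT) = 16 / 11 = 1.454545
U = min(1, 1.454545) = 1.000000
U% = 100.00%

100.00


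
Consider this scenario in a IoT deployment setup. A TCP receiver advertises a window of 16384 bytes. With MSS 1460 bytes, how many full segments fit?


Given: RWND = 16384 bytes, MSS = 1460 bytes
Full segments = floor(RWND / MSS)
Full segments = floor(16384 / 1460)
Full segments = floor(11.2219) = 11

11


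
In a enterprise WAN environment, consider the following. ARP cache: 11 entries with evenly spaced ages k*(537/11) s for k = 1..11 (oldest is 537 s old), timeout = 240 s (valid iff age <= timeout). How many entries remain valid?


Ages are k * 537/11 s for k = 1..11 (spacing = 48.8182 s).
Entry k is valid iff k * 537/11 <= 240 iff k <= 11 * 240 / 537 = 4.9162
n_valid = floor(4.9162) = 4
(n_stale = 11 - 4 = 7)

4


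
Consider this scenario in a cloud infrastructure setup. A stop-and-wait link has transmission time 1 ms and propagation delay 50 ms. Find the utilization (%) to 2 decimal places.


Given: Ttrans = 1 ms, Tprop = 50 ms
RTT = 2 * Tprop = 2 * 50 = 100 ms
U = Ttrans / (Ttrans + RTT)
U = 1 / (1 + 100)
U = 1 / 101 = 0.009901
U% = 0.99%

0.99


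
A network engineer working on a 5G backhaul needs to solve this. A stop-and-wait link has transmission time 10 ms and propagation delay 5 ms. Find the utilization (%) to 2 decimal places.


Given: Ttrans = 10 ms, Tprop = 5 ms
RTT = 2 * Tprop = 2 * 5 = 10 ms
U = Ttrans / (Ttrans + RTT)
U = 10 / (10 + 10)
U = 10 / 20 = 0.5
U% = 50.00%

50.00


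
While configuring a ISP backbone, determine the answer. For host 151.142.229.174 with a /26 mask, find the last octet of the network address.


Given: IP = 151.142.229.174, prefix = /26
Subnet mask = 255.255.255.192
Last octet of IP: 174
Last octet of mask: 192
Network last octet = 174 AND 192 = 128

128


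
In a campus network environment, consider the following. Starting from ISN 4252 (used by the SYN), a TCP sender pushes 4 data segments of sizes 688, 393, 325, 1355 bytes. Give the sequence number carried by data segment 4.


The SYN occupies sequence number ISN = 4252, so the first data byte is ISN + 1 = 4253.
SEQ of data segment i = (ISN + 1) + sum of payload sizes of segments 1..i-1.
Segment 1: SEQ = 4253, payload = 688 bytes
Segment 2: SEQ = 4941, payload = 393 bytes
Segment 3: SEQ = 5334, payload = 325 bytes
Segment 4: SEQ = 5659, payload = 1355 bytes
SEQ of segment 4 = 4253 + 688 + 393 + 325 = 5659

5659


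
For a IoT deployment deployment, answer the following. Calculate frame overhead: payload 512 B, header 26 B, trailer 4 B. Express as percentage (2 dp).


Given: payload = 512 B, header = 26 B, trailer = 4 B
Overhead bytes = header + trailer = 26 + 4 = 30
Total frame = payload + overhead = 512 + 30 = 542
Overhead % = 30 / 542 * 100 = 5.5351% -> 5.54% (2 dp)

5.54


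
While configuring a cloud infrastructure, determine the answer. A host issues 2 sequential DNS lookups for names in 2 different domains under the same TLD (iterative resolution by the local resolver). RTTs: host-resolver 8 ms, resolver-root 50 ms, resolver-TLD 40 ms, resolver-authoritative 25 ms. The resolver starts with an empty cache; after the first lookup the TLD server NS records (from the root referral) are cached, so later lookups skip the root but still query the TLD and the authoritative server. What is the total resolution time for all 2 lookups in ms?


Lookup 1 (cold cache): local + root + TLD + auth = 8 + 50 + 40 + 25 = 123 ms
Lookups 2..2 (TLD NS cached -> skip root; new domain -> still ask TLD and auth): local + TLD + auth = 8 + 40 + 25 = 73 ms each
Remaining 1 lookups: 1 * 73 = 73 ms
Total = 123 + 73 = 196 ms

196


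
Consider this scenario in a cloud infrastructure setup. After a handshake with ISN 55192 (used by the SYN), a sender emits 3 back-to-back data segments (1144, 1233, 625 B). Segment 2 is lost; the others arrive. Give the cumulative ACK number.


SYN uses sequence number 55192; first data byte = ISN + 1 = 55193.
Segment 1: SEQ = 55193, len = 1144 B, covers [55193, 56336]
Segment 2: SEQ = 56337, len = 1233 B, covers [56337, 57569] [LOST]
Segment 3: SEQ = 57570, len = 625 B, covers [57570, 58194]
In-order data received: bytes [55193, 56336] (segments 1..1).
Segment 2 missing -> gap begins at byte 56337; later segments buffered out of order.
Cumulative ACK = next expected in-order byte = 55193 + 1144 = 56337

56337


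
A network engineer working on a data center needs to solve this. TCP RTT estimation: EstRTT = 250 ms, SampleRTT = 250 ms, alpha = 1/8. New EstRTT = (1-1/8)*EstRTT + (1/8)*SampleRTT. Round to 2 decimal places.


Given: EstRTT = 250 ms, SampleRTT = 250 ms, alpha = 1/8
New EstRTT = (1 - alpha) * EstRTT + alpha * SampleRTT
(7/8) * 250 = 218.75
(1/8) * 250 = 31.25
New EstRTT = 218.75 + 31.25 = 250 ms -> 250.00 ms (2 dp)

250.00


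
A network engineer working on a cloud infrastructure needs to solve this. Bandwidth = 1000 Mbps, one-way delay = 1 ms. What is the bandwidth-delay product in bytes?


Given: bandwidth = 1000 Mbps, delay = 1 ms
BDP in bits = 1000 * 10^6 * 1 / 1000
BDP in bits = 1000000
BDP in bytes = 1000000 / 8 = 125000

125000


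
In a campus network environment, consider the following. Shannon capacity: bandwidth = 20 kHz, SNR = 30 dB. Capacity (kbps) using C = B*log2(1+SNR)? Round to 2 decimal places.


Given: B = 20 kHz, SNR = 30 dB
SNR linear = 10^(30/10) = 1000
1 + SNR = 1001
log2(1001) = 9.9672262588
C = 20 * 1000 * 9.9672262588 = 199344.5252 bps
C = 199.344525 kbps -> 199.34 kbps (2 dp)

199.34


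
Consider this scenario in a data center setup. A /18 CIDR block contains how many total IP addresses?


Given: CIDR prefix /18
Host bits = 32 - 18 = 14
Total addresses = 2^14 = 16384

16384


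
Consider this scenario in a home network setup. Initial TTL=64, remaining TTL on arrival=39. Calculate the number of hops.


Given: initial TTL = 64, received TTL = 39
Hops = initial TTL - received TTL
Hops = 64 - 39 = 25

25


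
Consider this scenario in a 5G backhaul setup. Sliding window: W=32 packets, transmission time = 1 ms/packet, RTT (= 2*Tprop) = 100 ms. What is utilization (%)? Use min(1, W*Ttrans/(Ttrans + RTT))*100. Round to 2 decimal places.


Given: W = 32, Ttrans = 1 ms, RTT = 100 ms (= 2 * Tprop, Tprop = 50 ms)
Cycle time = Ttrans + RTT = 1 + 100 = 101 ms (first packet sent until its ACK returns)
W * Ttrans = 32 * 1 = 32 ms of sending per cycle
W * Ttrans / (Ttrans + RTT) = 32 / 101 = 0.316832
U = min(1, 0.316832) = 0.316832
U% = 31.68%

31.68


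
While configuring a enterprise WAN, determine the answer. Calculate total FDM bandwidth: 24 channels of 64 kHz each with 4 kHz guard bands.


Given: 24 channels, 64 kHz each, guard = 4 kHz
Channel bandwidth = 24 * 64 = 1536 kHz
Guard bands = 23 gaps * 4 kHz = 92 kHz
Total = 1536 + 92 = 1628 kHz

1628


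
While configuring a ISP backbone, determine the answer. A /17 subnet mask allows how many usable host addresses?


Given: subnet mask /17
Host bits = 32 - 17 = 15
Total addresses = 2^15 = 32768
Usable hosts = 32768 - 2 (network + broadcast) = 32766

32766


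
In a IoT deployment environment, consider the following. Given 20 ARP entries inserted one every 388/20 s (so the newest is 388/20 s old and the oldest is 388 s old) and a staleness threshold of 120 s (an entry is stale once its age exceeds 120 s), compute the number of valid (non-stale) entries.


Ages are k * 388/20 s for k = 1..20 (spacing = 19.4000 s).
Entry k is valid iff k * 388/20 <= 120 iff k <= 20 * 120 / 388 = 6.1856
n_valid = floor(6.1856) = 6
(n_stale = 20 - 6 = 14)

6


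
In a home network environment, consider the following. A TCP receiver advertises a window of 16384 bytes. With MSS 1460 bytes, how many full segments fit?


Given: RWND = 16384 bytes, MSS = 1460 bytes
Full segments = floor(RWND / MSS)
Full segments = floor(16384 / 1460)
Full segments = floor(11.2219) = 11

11


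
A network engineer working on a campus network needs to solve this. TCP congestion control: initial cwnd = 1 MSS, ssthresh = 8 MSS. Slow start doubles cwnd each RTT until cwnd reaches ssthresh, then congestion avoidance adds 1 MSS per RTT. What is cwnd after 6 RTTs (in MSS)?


RTT 0: cwnd = 1 MSS (initial)
RTT 1: cwnd = 2 MSS (slow start, doubled)
RTT 2: cwnd = 4 MSS (slow start, doubled)
RTT 3: cwnd = 8 MSS (slow start, doubled)
RTT 4: cwnd = 9 MSS (congestion avoidance, +1)
RTT 5: cwnd = 10 MSS (congestion avoidance, +1)
RTT 6: cwnd = 11 MSS (congestion avoidance, +1)

11


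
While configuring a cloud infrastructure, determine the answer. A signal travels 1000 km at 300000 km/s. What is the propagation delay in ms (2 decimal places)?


Given: distance = 1000 km, speed = 300000 km/s
Delay = distance / speed = 1000 / 300000 seconds
Delay in ms = 1000 * 1000 / 300000
Delay = 3.3333 ms
Rounded to 2 dp = 3.33 ms

3.33


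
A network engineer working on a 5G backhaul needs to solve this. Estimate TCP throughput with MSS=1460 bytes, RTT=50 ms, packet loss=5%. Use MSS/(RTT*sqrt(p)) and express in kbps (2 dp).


Given: MSS = 1460 bytes, RTT = 50 ms, loss = 5%
RTT in seconds = 50 / 1000 = 0.05
Loss rate = 5% = 0.05
sqrt(loss) = sqrt(0.05) = 0.223606797750
Throughput (bytes/s) = 1460 / (0.05 * 0.223606797750) = 130586.3699
Throughput (kbps) = 130586.3699 * 8 / 1000 = 1044.690959 -> 1044.69 kbps (2 dp)

1044.69


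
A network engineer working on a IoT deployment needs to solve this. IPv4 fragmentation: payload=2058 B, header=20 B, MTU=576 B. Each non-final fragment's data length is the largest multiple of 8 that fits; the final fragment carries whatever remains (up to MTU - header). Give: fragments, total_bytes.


Max data per non-final fragment = floor((MTU - header)/8)*8 = floor((576 - 20)/8)*8 = floor(556/8)*8 = 552 B
Final fragment needs no 8-byte alignment: it can carry up to MTU - header = 556 B
Non-final fragments needed = ceil((payload - 556) / 552) = ceil(1502/552) = ceil(2.7210) = 3
Number of fragments = 3 + 1 = 4
Fragment sizes (data): 3 * 552 B + 402 B (last, 402 <= 556 OK)
Total bytes sent = payload + n_frags * header = 2058 + 4*20 = 2058 + 80 = 2138 B

4, 2138
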